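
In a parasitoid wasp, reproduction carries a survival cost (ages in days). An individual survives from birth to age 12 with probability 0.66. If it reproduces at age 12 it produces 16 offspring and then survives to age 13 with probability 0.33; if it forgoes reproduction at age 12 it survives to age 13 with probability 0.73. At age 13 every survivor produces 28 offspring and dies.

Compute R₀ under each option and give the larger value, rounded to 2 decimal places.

breed at age 12: R₀ = 0.66 × (16 + 0.33 × 28) = 0.66 × 25.2400 = 16.6584
delay to age 13: R₀ = 0.66 × (0.73 × 28) = 0.66 × 20.4400 = 13.4904
Higher: breed at age 12 (16.6584).

16.66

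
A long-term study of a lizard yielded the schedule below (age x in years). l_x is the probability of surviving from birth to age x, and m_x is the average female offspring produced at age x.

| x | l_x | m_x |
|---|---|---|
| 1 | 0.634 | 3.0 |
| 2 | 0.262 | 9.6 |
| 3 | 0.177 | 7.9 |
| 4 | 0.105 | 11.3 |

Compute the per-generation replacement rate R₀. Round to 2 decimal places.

R₀ = Σ l_x m_x:
  age 1: 0.634 × 3.0 = 1.9020
  age 2: 0.262 × 9.6 = 2.5152
  age 3: 0.177 × 7.9 = 1.3983
  age 4: 0.105 × 11.3 = 1.1865
R₀ = 1.9020 + 2.5152 + 1.3983 + 1.1865 = 7.0020

7.00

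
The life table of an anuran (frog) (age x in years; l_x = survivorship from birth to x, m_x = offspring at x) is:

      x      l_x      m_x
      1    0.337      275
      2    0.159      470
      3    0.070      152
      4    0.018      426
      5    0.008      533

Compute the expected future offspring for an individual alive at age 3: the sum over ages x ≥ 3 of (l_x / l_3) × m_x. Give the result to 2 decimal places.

322.46

l_3 = 0.070. Conditional survival from age 3 to x is l_x / l_3.
  x=3: (0.070/0.070) × 152 = 152.0000
  x=4: (0.018/0.070) × 426 = 109.5429
  x=5: (0.008/0.070) × 533 = 60.9143
Sum = 152.0000 + 109.5429 + 60.9143 = 322.4571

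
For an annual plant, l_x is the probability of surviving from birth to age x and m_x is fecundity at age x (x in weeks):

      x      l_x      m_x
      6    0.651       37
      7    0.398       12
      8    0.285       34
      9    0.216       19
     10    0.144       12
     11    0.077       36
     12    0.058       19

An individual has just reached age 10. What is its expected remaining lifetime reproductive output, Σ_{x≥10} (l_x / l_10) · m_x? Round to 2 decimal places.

l_10 = 0.144. Conditional survival from age 10 to x is l_x / l_10.
  x=10: (0.144/0.144) × 12 = 12.0000
  x=11: (0.077/0.144) × 36 = 19.2500
  x=12: (0.058/0.144) × 19 = 7.6528
Sum = 12.0000 + 19.2500 + 7.6528 = 38.9028

38.90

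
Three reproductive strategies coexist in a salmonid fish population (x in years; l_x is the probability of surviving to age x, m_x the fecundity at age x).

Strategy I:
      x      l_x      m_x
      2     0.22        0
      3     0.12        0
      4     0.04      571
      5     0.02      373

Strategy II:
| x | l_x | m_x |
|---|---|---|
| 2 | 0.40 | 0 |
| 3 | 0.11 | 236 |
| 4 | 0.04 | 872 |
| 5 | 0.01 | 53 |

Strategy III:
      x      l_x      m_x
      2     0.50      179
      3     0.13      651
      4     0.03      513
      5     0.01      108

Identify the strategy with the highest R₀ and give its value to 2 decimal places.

Strategy I: R₀ = 0.22×0 + 0.12×0 + 0.04×571 + 0.02×373 = 30.3000
Strategy II: R₀ = 0.40×0 + 0.11×236 + 0.04×872 + 0.01×53 = 61.3700
Strategy III: R₀ = 0.50×179 + 0.13×651 + 0.03×513 + 0.01×108 = 190.6000
Highest R₀: strategy III with 190.6000.

190.60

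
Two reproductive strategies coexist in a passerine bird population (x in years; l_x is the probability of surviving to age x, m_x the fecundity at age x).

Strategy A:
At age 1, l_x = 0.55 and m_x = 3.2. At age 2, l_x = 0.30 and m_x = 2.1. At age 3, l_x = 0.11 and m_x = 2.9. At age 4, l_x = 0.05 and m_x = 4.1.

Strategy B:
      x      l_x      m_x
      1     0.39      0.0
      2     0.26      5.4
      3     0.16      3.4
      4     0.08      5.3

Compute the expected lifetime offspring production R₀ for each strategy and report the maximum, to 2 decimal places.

2.91

Strategy A: R₀ = 0.55×3.2 + 0.30×2.1 + 0.11×2.9 + 0.05×4.1 = 2.9140
Strategy B: R₀ = 0.39×0.0 + 0.26×5.4 + 0.16×3.4 + 0.08×5.3 = 2.3720
Highest R₀: strategy A with 2.9140.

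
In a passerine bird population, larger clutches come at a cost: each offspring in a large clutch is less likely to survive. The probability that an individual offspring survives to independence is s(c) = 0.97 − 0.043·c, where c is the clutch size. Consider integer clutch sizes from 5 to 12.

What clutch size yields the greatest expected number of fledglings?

Expected fledglings = c × s(c):
  c=5: 5 × 0.755 = 3.775
  c=6: 6 × 0.712 = 4.272
  c=7: 7 × 0.669 = 4.683
  c=8: 8 × 0.626 = 5.008
  c=9: 9 × 0.583 = 5.247
  c=10: 10 × 0.540 = 5.400
  c=11: 11 × 0.497 = 5.467
  c=12: 12 × 0.454 = 5.448
Maximum at c = 11 (5.467 fledglings).

11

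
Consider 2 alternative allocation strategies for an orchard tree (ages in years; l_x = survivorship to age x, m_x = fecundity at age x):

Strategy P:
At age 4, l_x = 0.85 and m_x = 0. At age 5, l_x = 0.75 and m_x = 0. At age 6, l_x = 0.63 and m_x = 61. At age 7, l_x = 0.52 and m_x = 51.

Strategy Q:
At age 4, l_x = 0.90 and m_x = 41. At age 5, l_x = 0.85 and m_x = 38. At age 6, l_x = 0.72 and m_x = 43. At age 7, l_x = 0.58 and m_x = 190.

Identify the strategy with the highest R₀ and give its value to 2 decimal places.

210.36

Strategy P: R₀ = 0.85×0 + 0.75×0 + 0.63×61 + 0.52×51 = 64.9500
Strategy Q: R₀ = 0.90×41 + 0.85×38 + 0.72×43 + 0.58×190 = 210.3600
Highest R₀: strategy Q with 210.3600.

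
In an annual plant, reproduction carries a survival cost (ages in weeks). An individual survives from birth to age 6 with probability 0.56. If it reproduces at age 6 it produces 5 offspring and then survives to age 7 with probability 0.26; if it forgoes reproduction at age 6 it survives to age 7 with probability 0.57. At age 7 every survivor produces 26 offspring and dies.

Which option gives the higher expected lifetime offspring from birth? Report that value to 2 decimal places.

breed at age 6: R₀ = 0.56 × (5 + 0.26 × 26) = 0.56 × 11.7600 = 6.5856
delay to age 7: R₀ = 0.56 × (0.57 × 26) = 0.56 × 14.8200 = 8.2992
Higher: delay to age 7 (8.2992).

8.30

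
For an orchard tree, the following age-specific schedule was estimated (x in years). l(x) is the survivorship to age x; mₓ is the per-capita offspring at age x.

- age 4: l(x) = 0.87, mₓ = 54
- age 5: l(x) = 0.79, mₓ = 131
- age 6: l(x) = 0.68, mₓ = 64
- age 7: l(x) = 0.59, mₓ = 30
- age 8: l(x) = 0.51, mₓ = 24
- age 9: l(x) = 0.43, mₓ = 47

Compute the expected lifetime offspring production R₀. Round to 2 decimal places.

244.14

R₀ = Σ l(x) mₓ:
  age 4: 0.87 × 54 = 46.9800
  age 5: 0.79 × 131 = 103.4900
  age 6: 0.68 × 64 = 43.5200
  age 7: 0.59 × 30 = 17.7000
  age 8: 0.51 × 24 = 12.2400
  age 9: 0.43 × 47 = 20.2100
R₀ = 46.9800 + 103.4900 + 43.5200 + 17.7000 + 12.2400 + 20.2100 = 244.1400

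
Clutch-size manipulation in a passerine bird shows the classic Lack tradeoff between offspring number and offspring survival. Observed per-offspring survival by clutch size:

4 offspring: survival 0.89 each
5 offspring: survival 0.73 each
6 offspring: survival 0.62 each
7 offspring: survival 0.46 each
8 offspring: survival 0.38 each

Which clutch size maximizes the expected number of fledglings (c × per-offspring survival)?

6

Expected fledglings = c × s(c):
  c=4: 4 × 0.89 = 3.560
  c=5: 5 × 0.73 = 3.650
  c=6: 6 × 0.62 = 3.720
  c=7: 7 × 0.46 = 3.220
  c=8: 8 × 0.38 = 3.040
Maximum at c = 6 (3.720 fledglings).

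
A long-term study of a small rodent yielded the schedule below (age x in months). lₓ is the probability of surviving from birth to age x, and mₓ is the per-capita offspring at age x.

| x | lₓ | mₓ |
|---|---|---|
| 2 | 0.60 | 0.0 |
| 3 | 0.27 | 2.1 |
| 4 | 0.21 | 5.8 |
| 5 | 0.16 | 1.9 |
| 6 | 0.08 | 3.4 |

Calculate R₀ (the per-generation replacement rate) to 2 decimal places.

R₀ = Σ lₓ mₓ:
  age 2: 0.60 × 0.0 = 0.0000
  age 3: 0.27 × 2.1 = 0.5670
  age 4: 0.21 × 5.8 = 1.2180
  age 5: 0.16 × 1.9 = 0.3040
  age 6: 0.08 × 3.4 = 0.2720
R₀ = 0.0000 + 0.5670 + 1.2180 + 0.3040 + 0.2720 = 2.3610

2.36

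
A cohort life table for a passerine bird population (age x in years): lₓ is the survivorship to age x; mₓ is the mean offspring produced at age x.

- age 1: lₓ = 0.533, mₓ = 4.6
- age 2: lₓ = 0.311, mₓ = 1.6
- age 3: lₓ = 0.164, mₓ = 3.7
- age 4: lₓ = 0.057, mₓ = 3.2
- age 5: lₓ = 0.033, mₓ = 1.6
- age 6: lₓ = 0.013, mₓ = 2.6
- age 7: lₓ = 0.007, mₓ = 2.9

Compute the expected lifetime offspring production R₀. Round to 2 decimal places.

R₀ = Σ lₓ mₓ:
  age 1: 0.533 × 4.6 = 2.4518
  age 2: 0.311 × 1.6 = 0.4976
  age 3: 0.164 × 3.7 = 0.6068
  age 4: 0.057 × 3.2 = 0.1824
  age 5: 0.033 × 1.6 = 0.0528
  age 6: 0.013 × 2.6 = 0.0338
  age 7: 0.007 × 2.9 = 0.0203
R₀ = 2.4518 + 0.4976 + 0.6068 + 0.1824 + 0.0528 + 0.0338 + 0.0203 = 3.8455

3.85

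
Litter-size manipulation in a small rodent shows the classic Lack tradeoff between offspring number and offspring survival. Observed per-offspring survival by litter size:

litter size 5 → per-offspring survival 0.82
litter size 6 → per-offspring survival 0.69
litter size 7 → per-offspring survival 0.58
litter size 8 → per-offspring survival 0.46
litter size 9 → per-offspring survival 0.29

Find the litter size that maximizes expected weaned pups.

6

Expected weaned pups = c × s(c):
  c=5: 5 × 0.82 = 4.100
  c=6: 6 × 0.69 = 4.140
  c=7: 7 × 0.58 = 4.060
  c=8: 8 × 0.46 = 3.680
  c=9: 9 × 0.29 = 2.610
Maximum at c = 6 (4.140 weaned pups).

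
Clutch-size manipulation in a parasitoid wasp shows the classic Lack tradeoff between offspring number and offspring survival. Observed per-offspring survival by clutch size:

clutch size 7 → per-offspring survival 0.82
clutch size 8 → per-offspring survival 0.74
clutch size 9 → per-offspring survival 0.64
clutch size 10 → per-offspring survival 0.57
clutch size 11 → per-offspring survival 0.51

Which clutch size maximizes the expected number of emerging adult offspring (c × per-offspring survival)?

8

Expected emerging adult offspring = c × s(c):
  c=7: 7 × 0.82 = 5.740
  c=8: 8 × 0.74 = 5.920
  c=9: 9 × 0.64 = 5.760
  c=10: 10 × 0.57 = 5.700
  c=11: 11 × 0.51 = 5.610
Maximum at c = 8 (5.920 emerging adult offspring).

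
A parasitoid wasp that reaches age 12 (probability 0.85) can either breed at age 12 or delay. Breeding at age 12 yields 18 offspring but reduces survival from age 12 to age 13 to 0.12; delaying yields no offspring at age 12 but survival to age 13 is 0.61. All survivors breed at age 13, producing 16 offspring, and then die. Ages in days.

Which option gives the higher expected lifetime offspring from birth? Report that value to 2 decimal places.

16.93

breed at age 12: R₀ = 0.85 × (18 + 0.12 × 16) = 0.85 × 19.9200 = 16.9320
delay to age 13: R₀ = 0.85 × (0.61 × 16) = 0.85 × 9.7600 = 8.2960
Higher: breed at age 12 (16.9320).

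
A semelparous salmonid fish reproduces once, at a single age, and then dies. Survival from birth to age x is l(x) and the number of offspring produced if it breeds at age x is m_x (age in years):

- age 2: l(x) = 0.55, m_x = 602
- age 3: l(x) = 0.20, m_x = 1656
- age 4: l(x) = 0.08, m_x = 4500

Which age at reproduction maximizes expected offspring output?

Expected offspring if breeding at age x = l(x) × m_x:
  age 2: 0.55 × 602 = 331.100
  age 3: 0.20 × 1656 = 331.200
  age 4: 0.08 × 4500 = 360.000
Maximum at age 4 (360.000).

4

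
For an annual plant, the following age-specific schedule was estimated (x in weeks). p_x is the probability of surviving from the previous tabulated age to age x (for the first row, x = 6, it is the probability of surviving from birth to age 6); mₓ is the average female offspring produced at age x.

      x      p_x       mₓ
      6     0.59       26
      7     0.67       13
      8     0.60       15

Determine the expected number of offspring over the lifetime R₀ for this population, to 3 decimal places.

24.037

Survivorship from birth: l_x = p_6·p_7·…·p_x.
  l_6 = 0.59000
  l_7 = 0.39530
  l_8 = 0.23718
R₀ = Σ l_x mₓ:
  age 6: 0.59000 × 26 = 15.3400
  age 7: 0.39530 × 13 = 5.1389
  age 8: 0.23718 × 15 = 3.5577
R₀ = 15.3400 + 5.1389 + 3.5577 = 24.0366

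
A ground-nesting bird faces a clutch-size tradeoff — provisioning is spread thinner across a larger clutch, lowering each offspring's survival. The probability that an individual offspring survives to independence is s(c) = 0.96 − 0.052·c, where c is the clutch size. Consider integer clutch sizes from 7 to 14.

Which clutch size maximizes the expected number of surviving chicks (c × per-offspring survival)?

Expected surviving chicks = c × s(c):
  c=7: 7 × 0.596 = 4.172
  c=8: 8 × 0.544 = 4.352
  c=9: 9 × 0.492 = 4.428
  c=10: 10 × 0.440 = 4.400
  c=11: 11 × 0.388 = 4.268
  c=12: 12 × 0.336 = 4.032
  c=13: 13 × 0.284 = 3.692
  c=14: 14 × 0.232 = 3.248
Maximum at c = 9 (4.428 surviving chicks).

9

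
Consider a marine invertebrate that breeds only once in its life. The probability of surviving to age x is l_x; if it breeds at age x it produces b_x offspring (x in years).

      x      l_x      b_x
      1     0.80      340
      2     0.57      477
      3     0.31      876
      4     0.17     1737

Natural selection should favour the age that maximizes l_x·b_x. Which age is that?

4

Expected offspring if breeding at age x = l_x × b_x:
  age 1: 0.80 × 340 = 272.000
  age 2: 0.57 × 477 = 271.890
  age 3: 0.31 × 876 = 271.560
  age 4: 0.17 × 1737 = 295.290
Maximum at age 4 (295.290).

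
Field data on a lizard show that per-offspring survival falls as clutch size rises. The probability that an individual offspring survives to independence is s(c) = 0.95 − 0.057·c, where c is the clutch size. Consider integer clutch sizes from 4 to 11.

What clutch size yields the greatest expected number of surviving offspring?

8

Expected surviving offspring = c × s(c):
  c=4: 4 × 0.722 = 2.888
  c=5: 5 × 0.665 = 3.325
  c=6: 6 × 0.608 = 3.648
  c=7: 7 × 0.551 = 3.857
  c=8: 8 × 0.494 = 3.952
  c=9: 9 × 0.437 = 3.933
  c=10: 10 × 0.380 = 3.800
  c=11: 11 × 0.323 = 3.553
Maximum at c = 8 (3.952 surviving offspring).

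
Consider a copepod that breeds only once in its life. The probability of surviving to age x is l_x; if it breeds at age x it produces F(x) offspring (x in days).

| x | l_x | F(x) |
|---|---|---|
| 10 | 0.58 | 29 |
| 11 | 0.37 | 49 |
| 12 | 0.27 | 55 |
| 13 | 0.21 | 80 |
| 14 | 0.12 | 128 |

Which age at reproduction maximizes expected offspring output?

Expected offspring if breeding at age x = l_x × F(x):
  age 10: 0.58 × 29 = 16.820
  age 11: 0.37 × 49 = 18.130
  age 12: 0.27 × 55 = 14.850
  age 13: 0.21 × 80 = 16.800
  age 14: 0.12 × 128 = 15.360
Maximum at age 11 (18.130).

11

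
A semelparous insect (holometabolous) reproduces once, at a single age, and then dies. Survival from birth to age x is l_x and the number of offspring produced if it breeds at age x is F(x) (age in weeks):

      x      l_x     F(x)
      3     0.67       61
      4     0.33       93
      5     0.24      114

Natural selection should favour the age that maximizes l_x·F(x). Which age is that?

Expected offspring if breeding at age x = l_x × F(x):
  age 3: 0.67 × 61 = 40.870
  age 4: 0.33 × 93 = 30.690
  age 5: 0.24 × 114 = 27.360
Maximum at age 3 (40.870).

3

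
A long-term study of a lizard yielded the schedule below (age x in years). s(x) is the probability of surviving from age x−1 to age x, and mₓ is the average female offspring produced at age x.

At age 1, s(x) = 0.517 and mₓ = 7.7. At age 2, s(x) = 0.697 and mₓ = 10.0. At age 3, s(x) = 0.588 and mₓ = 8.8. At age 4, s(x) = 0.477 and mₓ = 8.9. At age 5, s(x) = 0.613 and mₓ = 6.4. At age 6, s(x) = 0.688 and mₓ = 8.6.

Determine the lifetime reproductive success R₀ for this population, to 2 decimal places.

11.11

Survivorship from birth: l_x = s_1·s_2·…·s_x.
  l_1 = 0.51700
  l_2 = 0.36035
  l_3 = 0.21189
  l_4 = 0.10107
  l_5 = 0.06196
  l_6 = 0.04263
R₀ = Σ l_x mₓ:
  age 1: 0.51700 × 7.7 = 3.9809
  age 2: 0.36035 × 10.0 = 3.6035
  age 3: 0.21189 × 8.8 = 1.8646
  age 4: 0.10107 × 8.9 = 0.8995
  age 5: 0.06196 × 6.4 = 0.3965
  age 6: 0.04263 × 8.6 = 0.3666
R₀ = 3.9809 + 3.6035 + 1.8646 + 0.8995 + 0.3965 + 0.3666 = 11.1117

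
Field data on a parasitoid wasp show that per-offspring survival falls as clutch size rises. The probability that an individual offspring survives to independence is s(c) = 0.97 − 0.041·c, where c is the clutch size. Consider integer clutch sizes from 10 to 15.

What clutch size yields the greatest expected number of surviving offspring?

Expected surviving offspring = c × s(c):
  c=10: 10 × 0.560 = 5.600
  c=11: 11 × 0.519 = 5.709
  c=12: 12 × 0.478 = 5.736
  c=13: 13 × 0.437 = 5.681
  c=14: 14 × 0.396 = 5.544
  c=15: 15 × 0.355 = 5.325
Maximum at c = 12 (5.736 surviving offspring).

12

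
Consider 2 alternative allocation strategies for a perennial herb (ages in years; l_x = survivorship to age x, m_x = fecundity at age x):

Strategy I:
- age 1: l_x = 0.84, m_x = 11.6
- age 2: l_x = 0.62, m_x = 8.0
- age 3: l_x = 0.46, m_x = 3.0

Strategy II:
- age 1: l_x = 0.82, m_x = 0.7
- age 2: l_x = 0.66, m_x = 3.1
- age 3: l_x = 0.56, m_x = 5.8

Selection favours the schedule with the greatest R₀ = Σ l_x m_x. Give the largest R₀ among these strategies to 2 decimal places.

16.08

Strategy I: R₀ = 0.84×11.6 + 0.62×8.0 + 0.46×3.0 = 16.0840
Strategy II: R₀ = 0.82×0.7 + 0.66×3.1 + 0.56×5.8 = 5.8680
Highest R₀: strategy I with 16.0840.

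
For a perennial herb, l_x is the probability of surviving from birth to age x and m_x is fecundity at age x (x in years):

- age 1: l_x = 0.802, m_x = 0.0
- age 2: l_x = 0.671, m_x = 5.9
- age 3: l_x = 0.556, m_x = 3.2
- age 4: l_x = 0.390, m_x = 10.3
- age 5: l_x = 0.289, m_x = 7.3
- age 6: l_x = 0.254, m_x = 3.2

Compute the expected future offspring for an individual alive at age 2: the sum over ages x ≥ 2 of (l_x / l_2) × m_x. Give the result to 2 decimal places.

18.89

l_2 = 0.671. Conditional survival from age 2 to x is l_x / l_2.
  x=2: (0.671/0.671) × 5.9 = 5.9000
  x=3: (0.556/0.671) × 3.2 = 2.6516
  x=4: (0.390/0.671) × 10.3 = 5.9866
  x=5: (0.289/0.671) × 7.3 = 3.1441
  x=6: (0.254/0.671) × 3.2 = 1.2113
Sum = 5.9000 + 2.6516 + 5.9866 + 3.1441 + 1.2113 = 18.8936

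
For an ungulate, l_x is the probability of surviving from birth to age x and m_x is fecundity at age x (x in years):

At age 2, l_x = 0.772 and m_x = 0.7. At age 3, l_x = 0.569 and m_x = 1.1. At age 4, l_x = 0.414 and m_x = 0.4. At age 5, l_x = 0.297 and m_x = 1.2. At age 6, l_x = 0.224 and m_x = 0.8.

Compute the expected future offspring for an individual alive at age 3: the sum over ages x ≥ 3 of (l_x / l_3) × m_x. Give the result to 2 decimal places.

2.33

l_3 = 0.569. Conditional survival from age 3 to x is l_x / l_3.
  x=3: (0.569/0.569) × 1.1 = 1.1000
  x=4: (0.414/0.569) × 0.4 = 0.2910
  x=5: (0.297/0.569) × 1.2 = 0.6264
  x=6: (0.224/0.569) × 0.8 = 0.3149
Sum = 1.1000 + 0.2910 + 0.6264 + 0.3149 = 2.3323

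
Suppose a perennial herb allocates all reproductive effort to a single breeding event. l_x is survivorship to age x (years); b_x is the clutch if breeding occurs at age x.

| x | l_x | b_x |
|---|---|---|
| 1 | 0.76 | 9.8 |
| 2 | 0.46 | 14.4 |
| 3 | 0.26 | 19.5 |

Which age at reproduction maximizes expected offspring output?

Expected offspring if breeding at age x = l_x × b_x:
  age 1: 0.76 × 9.8 = 7.448
  age 2: 0.46 × 14.4 = 6.624
  age 3: 0.26 × 19.5 = 5.070
Maximum at age 1 (7.448).

1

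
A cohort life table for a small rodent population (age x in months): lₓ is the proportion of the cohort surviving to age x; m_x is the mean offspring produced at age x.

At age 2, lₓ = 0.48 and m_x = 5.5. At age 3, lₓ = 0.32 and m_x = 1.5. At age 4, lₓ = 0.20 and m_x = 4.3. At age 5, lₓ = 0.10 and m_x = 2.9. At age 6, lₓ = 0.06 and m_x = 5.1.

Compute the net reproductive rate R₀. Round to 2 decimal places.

4.58

R₀ = Σ lₓ m_x:
  age 2: 0.48 × 5.5 = 2.6400
  age 3: 0.32 × 1.5 = 0.4800
  age 4: 0.20 × 4.3 = 0.8600
  age 5: 0.10 × 2.9 = 0.2900
  age 6: 0.06 × 5.1 = 0.3060
R₀ = 2.6400 + 0.4800 + 0.8600 + 0.2900 + 0.3060 = 4.5760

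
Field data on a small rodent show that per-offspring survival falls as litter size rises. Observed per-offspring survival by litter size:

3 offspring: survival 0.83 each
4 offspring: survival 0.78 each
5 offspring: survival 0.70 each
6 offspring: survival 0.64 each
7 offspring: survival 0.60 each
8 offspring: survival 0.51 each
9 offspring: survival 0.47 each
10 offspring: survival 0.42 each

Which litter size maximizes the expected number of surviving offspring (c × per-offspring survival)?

9

Expected surviving offspring = c × s(c):
  c=3: 3 × 0.83 = 2.490
  c=4: 4 × 0.78 = 3.120
  c=5: 5 × 0.70 = 3.500
  c=6: 6 × 0.64 = 3.840
  c=7: 7 × 0.60 = 4.200
  c=8: 8 × 0.51 = 4.080
  c=9: 9 × 0.47 = 4.230
  c=10: 10 × 0.42 = 4.200
Maximum at c = 9 (4.230 surviving offspring).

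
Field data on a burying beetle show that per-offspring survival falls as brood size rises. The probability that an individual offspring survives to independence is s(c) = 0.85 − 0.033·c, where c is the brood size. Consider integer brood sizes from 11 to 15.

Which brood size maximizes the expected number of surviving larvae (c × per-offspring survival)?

Expected surviving larvae = c × s(c):
  c=11: 11 × 0.487 = 5.357
  c=12: 12 × 0.454 = 5.448
  c=13: 13 × 0.421 = 5.473
  c=14: 14 × 0.388 = 5.432
  c=15: 15 × 0.355 = 5.325
Maximum at c = 13 (5.473 surviving larvae).

13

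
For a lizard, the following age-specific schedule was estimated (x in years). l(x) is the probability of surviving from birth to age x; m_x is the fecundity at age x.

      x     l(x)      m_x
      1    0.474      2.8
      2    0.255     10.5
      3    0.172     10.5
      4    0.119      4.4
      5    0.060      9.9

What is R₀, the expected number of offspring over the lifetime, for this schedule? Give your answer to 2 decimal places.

6.93

R₀ = Σ l(x) m_x:
  age 1: 0.474 × 2.8 = 1.3272
  age 2: 0.255 × 10.5 = 2.6775
  age 3: 0.172 × 10.5 = 1.8060
  age 4: 0.119 × 4.4 = 0.5236
  age 5: 0.060 × 9.9 = 0.5940
R₀ = 1.3272 + 2.6775 + 1.8060 + 0.5236 + 0.5940 = 6.9283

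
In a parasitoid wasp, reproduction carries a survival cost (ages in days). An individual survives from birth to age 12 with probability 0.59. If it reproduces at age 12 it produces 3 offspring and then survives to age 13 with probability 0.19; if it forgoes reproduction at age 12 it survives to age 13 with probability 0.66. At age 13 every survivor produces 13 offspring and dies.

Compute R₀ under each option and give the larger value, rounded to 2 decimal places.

5.06

breed at age 12: R₀ = 0.59 × (3 + 0.19 × 13) = 0.59 × 5.4700 = 3.2273
delay to age 13: R₀ = 0.59 × (0.66 × 13) = 0.59 × 8.5800 = 5.0622
Higher: delay to age 13 (5.0622).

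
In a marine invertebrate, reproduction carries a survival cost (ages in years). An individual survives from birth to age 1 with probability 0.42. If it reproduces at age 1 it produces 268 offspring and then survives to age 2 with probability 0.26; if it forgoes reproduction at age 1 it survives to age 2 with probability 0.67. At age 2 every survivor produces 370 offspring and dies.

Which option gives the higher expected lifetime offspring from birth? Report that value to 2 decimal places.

breed at age 1: R₀ = 0.42 × (268 + 0.26 × 370) = 0.42 × 364.2000 = 152.9640
delay to age 2: R₀ = 0.42 × (0.67 × 370) = 0.42 × 247.9000 = 104.1180
Higher: breed at age 1 (152.9640).

152.96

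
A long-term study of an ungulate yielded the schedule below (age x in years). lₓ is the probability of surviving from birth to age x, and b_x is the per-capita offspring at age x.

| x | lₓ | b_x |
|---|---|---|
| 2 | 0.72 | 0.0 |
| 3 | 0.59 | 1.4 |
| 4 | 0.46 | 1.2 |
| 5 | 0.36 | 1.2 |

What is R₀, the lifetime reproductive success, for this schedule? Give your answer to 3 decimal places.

1.810

R₀ = Σ lₓ b_x:
  age 2: 0.72 × 0.0 = 0.0000
  age 3: 0.59 × 1.4 = 0.8260
  age 4: 0.46 × 1.2 = 0.5520
  age 5: 0.36 × 1.2 = 0.4320
R₀ = 0.0000 + 0.8260 + 0.5520 + 0.4320 = 1.8100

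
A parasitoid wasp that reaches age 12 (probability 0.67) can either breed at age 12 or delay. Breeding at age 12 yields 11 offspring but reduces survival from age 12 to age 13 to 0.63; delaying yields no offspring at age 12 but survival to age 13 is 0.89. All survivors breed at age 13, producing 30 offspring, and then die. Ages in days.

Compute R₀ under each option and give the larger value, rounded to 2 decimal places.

breed at age 12: R₀ = 0.67 × (11 + 0.63 × 30) = 0.67 × 29.9000 = 20.0330
delay to age 13: R₀ = 0.67 × (0.89 × 30) = 0.67 × 26.7000 = 17.8890
Higher: breed at age 12 (20.0330).

20.03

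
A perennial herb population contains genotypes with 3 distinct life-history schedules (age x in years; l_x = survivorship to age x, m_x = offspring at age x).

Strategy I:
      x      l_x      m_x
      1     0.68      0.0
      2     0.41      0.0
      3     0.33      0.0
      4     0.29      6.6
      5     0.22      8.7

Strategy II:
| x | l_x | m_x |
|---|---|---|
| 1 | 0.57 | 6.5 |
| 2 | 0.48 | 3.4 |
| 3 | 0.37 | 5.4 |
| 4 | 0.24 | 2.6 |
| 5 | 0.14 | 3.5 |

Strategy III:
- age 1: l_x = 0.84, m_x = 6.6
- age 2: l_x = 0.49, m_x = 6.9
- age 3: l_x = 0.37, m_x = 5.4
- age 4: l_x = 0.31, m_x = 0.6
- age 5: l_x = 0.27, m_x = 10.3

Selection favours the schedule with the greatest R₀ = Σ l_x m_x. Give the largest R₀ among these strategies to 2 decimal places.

13.89

Strategy I: R₀ = 0.68×0.0 + 0.41×0.0 + 0.33×0.0 + 0.29×6.6 + 0.22×8.7 = 3.8280
Strategy II: R₀ = 0.57×6.5 + 0.48×3.4 + 0.37×5.4 + 0.24×2.6 + 0.14×3.5 = 8.4490
Strategy III: R₀ = 0.84×6.6 + 0.49×6.9 + 0.37×5.4 + 0.31×0.6 + 0.27×10.3 = 13.8900
Highest R₀: strategy III with 13.8900.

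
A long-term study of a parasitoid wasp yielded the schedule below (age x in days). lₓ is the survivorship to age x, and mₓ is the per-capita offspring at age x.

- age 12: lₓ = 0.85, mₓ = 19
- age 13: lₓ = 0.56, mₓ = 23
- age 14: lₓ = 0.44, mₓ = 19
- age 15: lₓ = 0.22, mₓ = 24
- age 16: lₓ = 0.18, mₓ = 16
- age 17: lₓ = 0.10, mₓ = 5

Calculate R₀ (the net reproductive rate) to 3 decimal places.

R₀ = Σ lₓ mₓ:
  age 12: 0.85 × 19 = 16.1500
  age 13: 0.56 × 23 = 12.8800
  age 14: 0.44 × 19 = 8.3600
  age 15: 0.22 × 24 = 5.2800
  age 16: 0.18 × 16 = 2.8800
  age 17: 0.10 × 5 = 0.5000
R₀ = 16.1500 + 12.8800 + 8.3600 + 5.2800 + 2.8800 + 0.5000 = 46.0500

46.050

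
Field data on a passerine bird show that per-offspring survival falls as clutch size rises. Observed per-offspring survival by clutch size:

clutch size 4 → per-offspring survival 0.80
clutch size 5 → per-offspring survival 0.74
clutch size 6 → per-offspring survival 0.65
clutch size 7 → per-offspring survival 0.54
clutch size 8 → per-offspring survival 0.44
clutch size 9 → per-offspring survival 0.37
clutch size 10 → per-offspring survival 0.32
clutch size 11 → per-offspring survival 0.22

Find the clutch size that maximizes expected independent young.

6

Expected independent young = c × s(c):
  c=4: 4 × 0.80 = 3.200
  c=5: 5 × 0.74 = 3.700
  c=6: 6 × 0.65 = 3.900
  c=7: 7 × 0.54 = 3.780
  c=8: 8 × 0.44 = 3.520
  c=9: 9 × 0.37 = 3.330
  c=10: 10 × 0.32 = 3.200
  c=11: 11 × 0.22 = 2.420
Maximum at c = 6 (3.900 independent young).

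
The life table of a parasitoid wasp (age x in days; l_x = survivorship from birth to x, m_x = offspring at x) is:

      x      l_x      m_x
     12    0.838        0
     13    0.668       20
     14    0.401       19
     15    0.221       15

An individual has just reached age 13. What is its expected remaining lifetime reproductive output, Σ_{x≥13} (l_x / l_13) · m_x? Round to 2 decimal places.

l_13 = 0.668. Conditional survival from age 13 to x is l_x / l_13.
  x=13: (0.668/0.668) × 20 = 20.0000
  x=14: (0.401/0.668) × 19 = 11.4057
  x=15: (0.221/0.668) × 15 = 4.9626
Sum = 20.0000 + 11.4057 + 4.9626 = 36.3683

36.37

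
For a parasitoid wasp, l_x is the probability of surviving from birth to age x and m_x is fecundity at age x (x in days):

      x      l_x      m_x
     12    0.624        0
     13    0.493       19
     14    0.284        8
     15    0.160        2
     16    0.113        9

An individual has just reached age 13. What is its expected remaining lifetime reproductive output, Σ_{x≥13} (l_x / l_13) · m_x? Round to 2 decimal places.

l_13 = 0.493. Conditional survival from age 13 to x is l_x / l_13.
  x=13: (0.493/0.493) × 19 = 19.0000
  x=14: (0.284/0.493) × 8 = 4.6085
  x=15: (0.160/0.493) × 2 = 0.6491
  x=16: (0.113/0.493) × 9 = 2.0629
Sum = 19.0000 + 4.6085 + 0.6491 + 2.0629 = 26.3205

26.32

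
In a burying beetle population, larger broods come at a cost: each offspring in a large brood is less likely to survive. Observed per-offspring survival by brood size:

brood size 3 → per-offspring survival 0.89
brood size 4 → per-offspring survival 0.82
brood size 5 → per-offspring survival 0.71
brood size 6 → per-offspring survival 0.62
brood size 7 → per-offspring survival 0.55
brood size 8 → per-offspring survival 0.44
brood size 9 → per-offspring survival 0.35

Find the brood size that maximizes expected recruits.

7

Expected recruits = c × s(c):
  c=3: 3 × 0.89 = 2.670
  c=4: 4 × 0.82 = 3.280
  c=5: 5 × 0.71 = 3.550
  c=6: 6 × 0.62 = 3.720
  c=7: 7 × 0.55 = 3.850
  c=8: 8 × 0.44 = 3.520
  c=9: 9 × 0.35 = 3.150
Maximum at c = 7 (3.850 recruits).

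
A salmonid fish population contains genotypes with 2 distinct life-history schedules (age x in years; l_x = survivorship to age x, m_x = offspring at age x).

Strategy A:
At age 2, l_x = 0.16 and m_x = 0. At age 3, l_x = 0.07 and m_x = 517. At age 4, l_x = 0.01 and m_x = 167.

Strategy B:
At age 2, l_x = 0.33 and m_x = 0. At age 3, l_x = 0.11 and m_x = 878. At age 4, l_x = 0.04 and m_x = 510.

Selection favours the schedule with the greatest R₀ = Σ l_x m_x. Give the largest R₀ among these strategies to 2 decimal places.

Strategy A: R₀ = 0.16×0 + 0.07×517 + 0.01×167 = 37.8600
Strategy B: R₀ = 0.33×0 + 0.11×878 + 0.04×510 = 116.9800
Highest R₀: strategy B with 116.9800.

116.98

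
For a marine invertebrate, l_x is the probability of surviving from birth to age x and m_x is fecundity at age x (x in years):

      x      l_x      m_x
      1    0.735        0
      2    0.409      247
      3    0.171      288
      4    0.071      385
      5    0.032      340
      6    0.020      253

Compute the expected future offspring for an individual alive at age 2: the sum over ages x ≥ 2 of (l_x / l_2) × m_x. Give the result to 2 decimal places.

473.22

l_2 = 0.409. Conditional survival from age 2 to x is l_x / l_2.
  x=2: (0.409/0.409) × 247 = 247.0000
  x=3: (0.171/0.409) × 288 = 120.4108
  x=4: (0.071/0.409) × 385 = 66.8337
  x=5: (0.032/0.409) × 340 = 26.6015
  x=6: (0.020/0.409) × 253 = 12.3716
Sum = 247.0000 + 120.4108 + 66.8337 + 26.6015 + 12.3716 = 473.2176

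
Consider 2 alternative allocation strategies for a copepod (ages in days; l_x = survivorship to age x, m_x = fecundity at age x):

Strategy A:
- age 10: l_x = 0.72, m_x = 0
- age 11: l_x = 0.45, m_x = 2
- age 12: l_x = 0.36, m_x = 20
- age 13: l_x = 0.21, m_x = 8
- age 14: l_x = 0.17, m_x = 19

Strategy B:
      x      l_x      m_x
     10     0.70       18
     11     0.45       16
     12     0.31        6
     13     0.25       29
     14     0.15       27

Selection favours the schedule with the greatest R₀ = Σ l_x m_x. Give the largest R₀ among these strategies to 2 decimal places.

32.96

Strategy A: R₀ = 0.72×0 + 0.45×2 + 0.36×20 + 0.21×8 + 0.17×19 = 13.0100
Strategy B: R₀ = 0.70×18 + 0.45×16 + 0.31×6 + 0.25×29 + 0.15×27 = 32.9600
Highest R₀: strategy B with 32.9600.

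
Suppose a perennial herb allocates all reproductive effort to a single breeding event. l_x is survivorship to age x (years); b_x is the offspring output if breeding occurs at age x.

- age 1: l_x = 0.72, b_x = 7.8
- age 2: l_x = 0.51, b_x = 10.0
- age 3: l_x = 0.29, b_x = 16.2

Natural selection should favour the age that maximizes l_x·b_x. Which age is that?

Expected offspring if breeding at age x = l_x × b_x:
  age 1: 0.72 × 7.8 = 5.616
  age 2: 0.51 × 10.0 = 5.100
  age 3: 0.29 × 16.2 = 4.698
Maximum at age 1 (5.616).

1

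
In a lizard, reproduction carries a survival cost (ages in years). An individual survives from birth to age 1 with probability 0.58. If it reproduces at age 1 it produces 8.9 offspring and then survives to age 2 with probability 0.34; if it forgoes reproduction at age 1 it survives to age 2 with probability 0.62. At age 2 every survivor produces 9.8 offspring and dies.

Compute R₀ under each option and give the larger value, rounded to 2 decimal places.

7.09

breed at age 1: R₀ = 0.58 × (8.9 + 0.34 × 9.8) = 0.58 × 12.2320 = 7.0946
delay to age 2: R₀ = 0.58 × (0.62 × 9.8) = 0.58 × 6.0760 = 3.5241
Higher: breed at age 1 (7.0946).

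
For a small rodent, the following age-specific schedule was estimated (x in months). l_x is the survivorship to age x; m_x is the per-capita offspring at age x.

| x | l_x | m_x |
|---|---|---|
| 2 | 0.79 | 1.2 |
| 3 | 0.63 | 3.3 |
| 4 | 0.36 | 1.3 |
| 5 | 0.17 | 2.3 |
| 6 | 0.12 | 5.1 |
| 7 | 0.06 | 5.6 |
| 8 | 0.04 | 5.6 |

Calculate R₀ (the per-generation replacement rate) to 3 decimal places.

R₀ = Σ l_x m_x:
  age 2: 0.79 × 1.2 = 0.9480
  age 3: 0.63 × 3.3 = 2.0790
  age 4: 0.36 × 1.3 = 0.4680
  age 5: 0.17 × 2.3 = 0.3910
  age 6: 0.12 × 5.1 = 0.6120
  age 7: 0.06 × 5.6 = 0.3360
  age 8: 0.04 × 5.6 = 0.2240
R₀ = 0.9480 + 2.0790 + 0.4680 + 0.3910 + 0.6120 + 0.3360 + 0.2240 = 5.0580

5.058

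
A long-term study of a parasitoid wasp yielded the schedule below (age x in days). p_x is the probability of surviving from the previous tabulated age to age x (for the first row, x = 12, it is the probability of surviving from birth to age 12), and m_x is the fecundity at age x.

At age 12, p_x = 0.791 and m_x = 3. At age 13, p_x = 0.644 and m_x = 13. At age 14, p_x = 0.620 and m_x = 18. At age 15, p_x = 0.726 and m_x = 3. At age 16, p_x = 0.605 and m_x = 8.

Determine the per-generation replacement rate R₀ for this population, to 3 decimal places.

Survivorship from birth: l_x = p_12·p_13·…·p_x.
  l_12 = 0.79100
  l_13 = 0.50940
  l_14 = 0.31583
  l_15 = 0.22929
  l_16 = 0.13872
R₀ = Σ l_x m_x:
  age 12: 0.79100 × 3 = 2.3730
  age 13: 0.50940 × 13 = 6.6222
  age 14: 0.31583 × 18 = 5.6849
  age 15: 0.22929 × 3 = 0.6879
  age 16: 0.13872 × 8 = 1.1098
R₀ = 2.3730 + 6.6222 + 5.6849 + 0.6879 + 1.1098 = 16.4778

16.478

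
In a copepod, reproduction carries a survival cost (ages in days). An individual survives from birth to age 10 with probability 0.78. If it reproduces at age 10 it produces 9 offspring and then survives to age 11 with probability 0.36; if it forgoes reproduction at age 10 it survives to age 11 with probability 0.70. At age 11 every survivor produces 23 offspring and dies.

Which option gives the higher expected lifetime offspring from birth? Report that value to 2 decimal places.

13.48

breed at age 10: R₀ = 0.78 × (9 + 0.36 × 23) = 0.78 × 17.2800 = 13.4784
delay to age 11: R₀ = 0.78 × (0.70 × 23) = 0.78 × 16.1000 = 12.5580
Higher: breed at age 10 (13.4784).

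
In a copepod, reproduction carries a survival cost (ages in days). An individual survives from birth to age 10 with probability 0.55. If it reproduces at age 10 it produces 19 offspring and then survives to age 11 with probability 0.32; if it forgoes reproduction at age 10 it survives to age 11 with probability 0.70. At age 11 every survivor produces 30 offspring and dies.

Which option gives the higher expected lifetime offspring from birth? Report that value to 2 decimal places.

15.73

breed at age 10: R₀ = 0.55 × (19 + 0.32 × 30) = 0.55 × 28.6000 = 15.7300
delay to age 11: R₀ = 0.55 × (0.70 × 30) = 0.55 × 21.0000 = 11.5500
Higher: breed at age 10 (15.7300).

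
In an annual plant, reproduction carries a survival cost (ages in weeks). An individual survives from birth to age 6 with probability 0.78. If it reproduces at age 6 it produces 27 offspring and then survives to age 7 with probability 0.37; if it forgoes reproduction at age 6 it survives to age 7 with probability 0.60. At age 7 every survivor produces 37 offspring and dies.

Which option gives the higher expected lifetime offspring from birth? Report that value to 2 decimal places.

breed at age 6: R₀ = 0.78 × (27 + 0.37 × 37) = 0.78 × 40.6900 = 31.7382
delay to age 7: R₀ = 0.78 × (0.60 × 37) = 0.78 × 22.2000 = 17.3160
Higher: breed at age 6 (31.7382).

31.74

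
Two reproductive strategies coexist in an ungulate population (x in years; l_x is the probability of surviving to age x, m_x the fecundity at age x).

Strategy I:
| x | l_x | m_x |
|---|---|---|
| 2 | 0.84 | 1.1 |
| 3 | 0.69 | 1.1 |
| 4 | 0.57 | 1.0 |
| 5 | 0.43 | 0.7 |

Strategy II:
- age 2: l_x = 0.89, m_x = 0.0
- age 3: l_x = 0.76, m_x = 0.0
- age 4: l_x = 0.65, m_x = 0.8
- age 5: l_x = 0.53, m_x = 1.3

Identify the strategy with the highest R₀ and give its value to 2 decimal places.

2.55

Strategy I: R₀ = 0.84×1.1 + 0.69×1.1 + 0.57×1.0 + 0.43×0.7 = 2.5540
Strategy II: R₀ = 0.89×0.0 + 0.76×0.0 + 0.65×0.8 + 0.53×1.3 = 1.2090
Highest R₀: strategy I with 2.5540.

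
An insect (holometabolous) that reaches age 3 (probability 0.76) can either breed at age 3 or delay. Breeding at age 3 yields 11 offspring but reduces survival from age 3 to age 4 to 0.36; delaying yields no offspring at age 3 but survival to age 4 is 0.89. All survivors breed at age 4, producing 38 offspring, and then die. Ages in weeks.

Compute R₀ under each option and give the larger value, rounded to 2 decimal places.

25.70

breed at age 3: R₀ = 0.76 × (11 + 0.36 × 38) = 0.76 × 24.6800 = 18.7568
delay to age 4: R₀ = 0.76 × (0.89 × 38) = 0.76 × 33.8200 = 25.7032
Higher: delay to age 4 (25.7032).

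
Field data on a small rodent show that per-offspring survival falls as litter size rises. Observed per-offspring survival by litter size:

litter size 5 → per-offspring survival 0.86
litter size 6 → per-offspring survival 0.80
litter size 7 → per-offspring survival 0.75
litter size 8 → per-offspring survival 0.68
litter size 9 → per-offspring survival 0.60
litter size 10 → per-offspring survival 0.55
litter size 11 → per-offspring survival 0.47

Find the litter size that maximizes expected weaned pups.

Expected weaned pups = c × s(c):
  c=5: 5 × 0.86 = 4.300
  c=6: 6 × 0.80 = 4.800
  c=7: 7 × 0.75 = 5.250
  c=8: 8 × 0.68 = 5.440
  c=9: 9 × 0.60 = 5.400
  c=10: 10 × 0.55 = 5.500
  c=11: 11 × 0.47 = 5.170
Maximum at c = 10 (5.500 weaned pups).

10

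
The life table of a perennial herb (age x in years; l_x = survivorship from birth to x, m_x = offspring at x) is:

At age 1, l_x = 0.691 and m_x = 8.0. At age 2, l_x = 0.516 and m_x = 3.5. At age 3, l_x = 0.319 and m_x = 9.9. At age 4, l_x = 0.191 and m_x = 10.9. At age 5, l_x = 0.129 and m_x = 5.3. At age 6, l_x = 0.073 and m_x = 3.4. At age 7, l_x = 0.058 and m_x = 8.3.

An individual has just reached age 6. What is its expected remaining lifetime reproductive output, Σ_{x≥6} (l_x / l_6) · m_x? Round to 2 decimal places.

9.99

l_6 = 0.073. Conditional survival from age 6 to x is l_x / l_6.
  x=6: (0.073/0.073) × 3.4 = 3.4000
  x=7: (0.058/0.073) × 8.3 = 6.5945
Sum = 3.4000 + 6.5945 = 9.9945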